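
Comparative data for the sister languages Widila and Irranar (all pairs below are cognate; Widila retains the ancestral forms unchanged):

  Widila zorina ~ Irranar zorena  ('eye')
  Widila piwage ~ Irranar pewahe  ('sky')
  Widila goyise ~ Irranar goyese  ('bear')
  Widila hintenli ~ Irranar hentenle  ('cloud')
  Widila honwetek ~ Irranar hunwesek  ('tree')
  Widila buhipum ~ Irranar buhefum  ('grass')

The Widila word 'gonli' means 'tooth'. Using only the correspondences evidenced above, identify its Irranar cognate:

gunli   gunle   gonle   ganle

honwetek ~ hunwesek — Widila o corresponds to Irranar u after a consonant, before a nasal.
hintenli ~ hentenle — Widila i corresponds to Irranar e word-finally.
Applying these to Widila 'gonli':
  gonli → gunli   (o→u after a consonant, before a nasal)
  gunli → gunle   (i→e word-finally)
So the Irranar cognate is 'gunle'.

gunle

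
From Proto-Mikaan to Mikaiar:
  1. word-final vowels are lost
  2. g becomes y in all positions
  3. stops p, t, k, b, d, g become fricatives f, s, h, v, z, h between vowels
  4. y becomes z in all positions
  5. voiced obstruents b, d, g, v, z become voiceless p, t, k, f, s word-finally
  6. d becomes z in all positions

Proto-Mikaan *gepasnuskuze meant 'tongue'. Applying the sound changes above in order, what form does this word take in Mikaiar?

Mikaiar: start from *gepasnuskuze.
  rule 1 (apocope): gepasnuskuze → gepasnuskuz
  rule 2 (unconditioned shift): gepasnuskuz → yepasnuskuz
  rule 3 (intervocalic lenition): yepasnuskuz → yefasnuskuz
  rule 4 (unconditioned shift): yefasnuskuz → zefasnuskuz
  rule 5 (final devoicing): zefasnuskuz → zefasnuskus
  rule 6: no change — zefasnuskus
  ⇒ Mikaiar zefasnuskus

zefasnuskus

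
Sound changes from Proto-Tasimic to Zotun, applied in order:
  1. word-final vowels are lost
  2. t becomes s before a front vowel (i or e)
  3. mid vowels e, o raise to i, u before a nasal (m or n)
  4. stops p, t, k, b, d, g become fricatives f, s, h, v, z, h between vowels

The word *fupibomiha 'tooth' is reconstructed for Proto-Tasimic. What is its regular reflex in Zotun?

fufivumih

Zotun: *fupibomiha > fupibomih > fupibumih > fufivumih  (by apocope, pre-nasal raising, intervocalic lenition)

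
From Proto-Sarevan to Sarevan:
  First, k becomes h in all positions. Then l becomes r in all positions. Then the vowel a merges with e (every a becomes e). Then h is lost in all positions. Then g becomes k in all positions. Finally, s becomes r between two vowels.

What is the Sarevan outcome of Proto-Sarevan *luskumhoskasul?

Sarevan: start from *luskumhoskasul.
  rule 1 (unconditioned shift): luskumhoskasul → lushumhoshasul
  rule 2 (unconditioned shift): lushumhoshasul → rushumhoshasur
  rule 3 (vowel merger): rushumhoshasur → rushumhoshesur
  rule 4 (h-loss): rushumhoshesur → rusumosesur
  rule 5: no change — rusumosesur
  rule 6 (rhotacism): rusumosesur → rurumorerur
  ⇒ Sarevan rurumorerur

rurumorerur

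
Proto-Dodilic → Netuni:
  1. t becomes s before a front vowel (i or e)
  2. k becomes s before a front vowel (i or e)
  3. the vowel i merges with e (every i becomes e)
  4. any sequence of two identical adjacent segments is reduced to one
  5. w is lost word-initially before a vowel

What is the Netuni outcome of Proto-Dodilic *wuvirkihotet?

uversehoset

Netuni: *wuvirkihotet
  wuvirkihotet → wuvirkihoset   [palatalisation]
  wuvirkihoset → wuvirsihoset   [palatalisation]
  wuvirsihoset → wuversehoset   [vowel merger]
  wuversehoset (rule 4 does not apply)
  wuversehoset → uversehoset   [glide loss]
  giving Netuni uversehoset.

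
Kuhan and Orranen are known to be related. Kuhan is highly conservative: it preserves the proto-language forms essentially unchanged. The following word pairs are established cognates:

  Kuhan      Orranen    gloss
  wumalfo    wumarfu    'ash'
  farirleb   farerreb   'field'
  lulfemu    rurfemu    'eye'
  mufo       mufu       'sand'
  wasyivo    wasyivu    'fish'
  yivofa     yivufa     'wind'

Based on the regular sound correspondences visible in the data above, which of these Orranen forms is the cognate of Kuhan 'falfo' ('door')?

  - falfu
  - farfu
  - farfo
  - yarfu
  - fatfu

farfu

wumalfo ~ wumarfu, lulfemu ~ rurfemu — Kuhan l corresponds to Orranen r after a vowel, before a labial obstruent.
wumalfo ~ wumarfu, mufo ~ mufu — Kuhan o corresponds to Orranen u word-finally.
Applying these to Kuhan 'falfo':
  falfo → farfo   (l→r after a vowel, before a labial obstruent)
  farfo → farfu   (o→u word-finally)
So the Orranen cognate is 'farfu'.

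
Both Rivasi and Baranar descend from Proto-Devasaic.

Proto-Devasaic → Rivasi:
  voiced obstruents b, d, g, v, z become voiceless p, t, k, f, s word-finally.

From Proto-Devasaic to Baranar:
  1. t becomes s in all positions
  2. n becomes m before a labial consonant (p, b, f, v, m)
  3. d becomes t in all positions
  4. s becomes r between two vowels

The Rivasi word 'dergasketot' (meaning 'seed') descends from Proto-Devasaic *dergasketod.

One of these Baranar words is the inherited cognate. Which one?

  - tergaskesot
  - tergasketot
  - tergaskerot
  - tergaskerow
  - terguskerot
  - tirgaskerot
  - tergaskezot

Baranar: start from *dergasketod.
  rule 1 (unconditioned shift): dergasketod → dergaskesod
  rule 2: no change — dergaskesod
  rule 3 (unconditioned shift): dergaskesod → tergaskesot
  rule 4 (rhotacism): tergaskesot → tergaskerot
  ⇒ Baranar tergaskerot
The other candidates each miss or misapply at least one Baranar change.

tergaskerot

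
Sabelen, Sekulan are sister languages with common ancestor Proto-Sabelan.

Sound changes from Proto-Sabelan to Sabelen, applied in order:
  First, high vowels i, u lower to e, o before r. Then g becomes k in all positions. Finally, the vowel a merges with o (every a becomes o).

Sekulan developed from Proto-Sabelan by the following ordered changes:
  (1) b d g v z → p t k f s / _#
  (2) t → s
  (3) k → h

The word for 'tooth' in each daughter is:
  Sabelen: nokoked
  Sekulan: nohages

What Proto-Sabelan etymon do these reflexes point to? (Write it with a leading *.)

Position 4: Sabelen has o, Sekulan has a. Sekulan preserves a here (none of its changes turn any other segment into a), so the proto-segment is *a.
Position 7: Sabelen has d, Sekulan has s. Sabelen preserves d here (none of its changes turn any other segment into d), so the proto-segment is *d.
Position 5: Sabelen has k, Sekulan has g. Sekulan preserves g here (none of its changes turn any other segment into g), so the proto-segment is *g.
Continuing position by position gives *nokaged; check it forward:
Sabelen: *nokaged
  nokaged (rule 1 does not apply)
  nokaged → nokaked   [unconditioned shift]
  nokaked → nokoked   [vowel merger]
  giving Sabelen nokoked.
Sekulan: *nokaged
  nokaged → nokaget   [final devoicing]
  nokaget → nokages   [unconditioned shift]
  nokages → nohages   [unconditioned shift]
  giving Sekulan nohages.
No other proto-form is consistent with every reflex, so the reconstruction is *nokaged.

*nokaged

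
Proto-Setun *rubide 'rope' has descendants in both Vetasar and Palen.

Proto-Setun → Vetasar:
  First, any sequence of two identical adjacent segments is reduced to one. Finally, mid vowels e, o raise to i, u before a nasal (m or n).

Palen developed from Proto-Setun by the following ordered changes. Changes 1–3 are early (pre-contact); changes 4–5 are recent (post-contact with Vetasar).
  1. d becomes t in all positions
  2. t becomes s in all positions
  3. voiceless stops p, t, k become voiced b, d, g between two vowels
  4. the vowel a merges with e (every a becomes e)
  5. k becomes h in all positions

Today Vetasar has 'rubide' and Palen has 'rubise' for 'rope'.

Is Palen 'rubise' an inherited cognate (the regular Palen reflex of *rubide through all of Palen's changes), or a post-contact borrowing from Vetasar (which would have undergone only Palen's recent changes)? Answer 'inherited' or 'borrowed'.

inherited

If inherited, *rubide would pass through all of Palen's changes:
Palen: *rubide
  rubide → rubite   [unconditioned shift]
  rubite → rubise   [unconditioned shift]
  rubise (rule 3 does not apply)
  rubise (rule 4 does not apply)
  rubise (rule 5 does not apply)
  giving Palen rubise.
If borrowed from Vetasar 'rubide' after the early changes, it would undergo only the recent ones:
  rule 4 (vowel merger): no change (rubide)
  rule 5 (unconditioned shift): no change (rubide)
  ⇒ as a loan: rubide
Palen 'rubise' matches the inherited outcome exactly, so it is an inherited cognate, not a loan.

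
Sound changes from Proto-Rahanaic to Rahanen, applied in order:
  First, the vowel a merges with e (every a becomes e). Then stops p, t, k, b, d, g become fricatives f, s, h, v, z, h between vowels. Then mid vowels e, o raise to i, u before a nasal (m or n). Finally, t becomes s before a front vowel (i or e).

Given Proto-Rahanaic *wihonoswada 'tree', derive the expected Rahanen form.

wihunosweze

Rahanen: start from *wihonoswada.
  rule 1 (vowel merger): wihonoswada → wihonoswede
  rule 2 (intervocalic lenition): wihonoswede → wihonosweze
  rule 3 (pre-nasal raising): wihonosweze → wihunosweze
  rule 4: no change — wihunosweze
  ⇒ Rahanen wihunosweze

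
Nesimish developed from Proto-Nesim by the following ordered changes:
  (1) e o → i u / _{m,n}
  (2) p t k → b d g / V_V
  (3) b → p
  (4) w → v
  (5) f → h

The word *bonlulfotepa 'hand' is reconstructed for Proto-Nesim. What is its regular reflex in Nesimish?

punlulhodepa

Nesimish: *bonlulfotepa > bunlulfotepa > bunlulfodeba > punlulfodepa > punlulhodepa  (by pre-nasal raising, intervocalic voicing, unconditioned shift, unconditioned shift)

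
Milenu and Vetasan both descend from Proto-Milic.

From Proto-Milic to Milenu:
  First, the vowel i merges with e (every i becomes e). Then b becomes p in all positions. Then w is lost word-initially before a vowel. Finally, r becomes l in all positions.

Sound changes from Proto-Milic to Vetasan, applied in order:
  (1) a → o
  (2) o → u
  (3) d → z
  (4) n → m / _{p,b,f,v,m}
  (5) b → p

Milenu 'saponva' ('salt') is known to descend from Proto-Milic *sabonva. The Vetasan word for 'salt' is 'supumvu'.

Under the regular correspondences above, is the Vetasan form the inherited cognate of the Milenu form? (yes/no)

Derive the expected Vetasan reflex of *sabonva:
Vetasan: *sabonva
  sabonva → sobonvo   [vowel merger]
  sobonvo → subunvu   [vowel merger]
  subunvu (rule 3 does not apply)
  subunvu → subumvu   [nasal place assimilation]
  subumvu → supumvu   [unconditioned shift]
  giving Vetasan supumvu.
Vetasan 'supumvu' matches the regular reflex exactly, so the pair is cognate.

yes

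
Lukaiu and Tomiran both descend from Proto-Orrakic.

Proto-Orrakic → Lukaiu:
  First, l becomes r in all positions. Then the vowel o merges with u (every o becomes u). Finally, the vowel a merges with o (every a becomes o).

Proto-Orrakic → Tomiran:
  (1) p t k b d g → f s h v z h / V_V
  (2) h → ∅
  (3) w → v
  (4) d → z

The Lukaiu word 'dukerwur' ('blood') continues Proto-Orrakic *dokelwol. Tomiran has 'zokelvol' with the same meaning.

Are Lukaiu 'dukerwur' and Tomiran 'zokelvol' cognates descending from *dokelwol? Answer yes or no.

Derive the expected Tomiran reflex of *dokelwol:
Tomiran: start from *dokelwol.
  rule 1 (intervocalic lenition): dokelwol → dohelwol
  rule 2 (h-loss): dohelwol → doelwol
  rule 3 (unconditioned shift): doelwol → doelvol
  rule 4 (unconditioned shift): doelvol → zoelvol
  ⇒ Tomiran zoelvol
The regular Tomiran reflex would be 'zoelvol', but the attested form is 'zokelvol'. The correspondence is irregular, so they are not cognates (the Tomiran form has a different source).

no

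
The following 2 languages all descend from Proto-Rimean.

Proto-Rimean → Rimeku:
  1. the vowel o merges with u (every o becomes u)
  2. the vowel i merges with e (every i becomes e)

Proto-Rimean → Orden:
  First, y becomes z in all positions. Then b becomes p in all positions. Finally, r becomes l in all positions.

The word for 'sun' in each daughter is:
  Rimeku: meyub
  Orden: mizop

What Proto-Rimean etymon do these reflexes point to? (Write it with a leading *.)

*miyob

Position 2: Rimeku has e, Orden has i. Orden preserves i here (none of its changes turn any other segment into i), so the proto-segment is *i.
Position 5: Rimeku has b, Orden has p. Rimeku preserves b here (none of its changes turn any other segment into b), so the proto-segment is *b.
This points to *miyob. Verify forward in each daughter:
Rimeku: *miyob
  miyob → miyub   [vowel merger]
  miyub → meyub   [vowel merger]
  giving Rimeku meyub.
Orden: start from *miyob.
  rule 1 (unconditioned shift): miyob → mizob
  rule 2 (unconditioned shift): mizob → mizop
  rule 3: no change — mizop
  ⇒ Orden mizop
Only *miyob yields all of Rimeku meyub, Orden mizop.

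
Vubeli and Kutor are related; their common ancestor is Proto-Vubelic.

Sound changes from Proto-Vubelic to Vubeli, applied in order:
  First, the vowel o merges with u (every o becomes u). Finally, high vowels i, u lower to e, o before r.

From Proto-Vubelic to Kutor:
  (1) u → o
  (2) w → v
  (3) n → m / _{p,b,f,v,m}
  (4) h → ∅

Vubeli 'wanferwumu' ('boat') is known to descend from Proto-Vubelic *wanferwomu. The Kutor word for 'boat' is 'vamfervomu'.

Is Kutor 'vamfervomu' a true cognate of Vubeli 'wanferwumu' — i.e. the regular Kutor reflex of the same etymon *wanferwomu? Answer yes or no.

Derive the expected Kutor reflex of *wanferwomu:
Kutor: *wanferwomu > wanferwomo > vanfervomo > vamfervomo  (by vowel merger, unconditioned shift, nasal place assimilation)
The regular Kutor reflex would be 'vamfervomo', but the attested form is 'vamfervomu'. The correspondence is irregular, so they are not cognates (the Kutor form has a different source).

no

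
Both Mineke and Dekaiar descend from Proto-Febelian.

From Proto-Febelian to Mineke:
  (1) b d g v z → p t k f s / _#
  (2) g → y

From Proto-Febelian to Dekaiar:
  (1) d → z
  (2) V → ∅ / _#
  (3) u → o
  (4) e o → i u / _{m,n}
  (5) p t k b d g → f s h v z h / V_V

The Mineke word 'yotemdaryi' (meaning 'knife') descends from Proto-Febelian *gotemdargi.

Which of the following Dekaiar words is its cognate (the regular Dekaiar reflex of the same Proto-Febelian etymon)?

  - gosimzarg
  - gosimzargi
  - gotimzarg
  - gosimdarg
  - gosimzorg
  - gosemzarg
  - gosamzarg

gosimzarg

Dekaiar: start from *gotemdargi.
  rule 1 (unconditioned shift): gotemdargi → gotemzargi
  rule 2 (apocope): gotemzargi → gotemzarg
  rule 3: no change — gotemzarg
  rule 4 (pre-nasal raising): gotemzarg → gotimzarg
  rule 5 (intervocalic lenition): gotimzarg → gosimzarg
  ⇒ Dekaiar gosimzarg
The other candidates each miss or misapply at least one Dekaiar change.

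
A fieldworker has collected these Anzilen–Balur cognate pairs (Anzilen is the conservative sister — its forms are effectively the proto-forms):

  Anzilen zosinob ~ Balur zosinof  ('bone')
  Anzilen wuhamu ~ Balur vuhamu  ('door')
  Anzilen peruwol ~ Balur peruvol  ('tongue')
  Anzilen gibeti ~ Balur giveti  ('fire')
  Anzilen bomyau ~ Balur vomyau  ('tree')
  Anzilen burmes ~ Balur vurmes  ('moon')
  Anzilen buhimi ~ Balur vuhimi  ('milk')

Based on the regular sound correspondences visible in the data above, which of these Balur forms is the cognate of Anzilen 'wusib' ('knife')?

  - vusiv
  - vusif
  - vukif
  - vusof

wuhamu ~ vuhamu — Anzilen w corresponds to Balur v word-initially before a back vowel.
zosinob ~ zosinof — Anzilen b corresponds to Balur f word-finally.
Applying these to Anzilen 'wusib':
  wusib → vusib   (w→v word-initially before a back vowel)
  vusib → vusif   (b→f word-finally)
So the Balur cognate is 'vusif'.

vusif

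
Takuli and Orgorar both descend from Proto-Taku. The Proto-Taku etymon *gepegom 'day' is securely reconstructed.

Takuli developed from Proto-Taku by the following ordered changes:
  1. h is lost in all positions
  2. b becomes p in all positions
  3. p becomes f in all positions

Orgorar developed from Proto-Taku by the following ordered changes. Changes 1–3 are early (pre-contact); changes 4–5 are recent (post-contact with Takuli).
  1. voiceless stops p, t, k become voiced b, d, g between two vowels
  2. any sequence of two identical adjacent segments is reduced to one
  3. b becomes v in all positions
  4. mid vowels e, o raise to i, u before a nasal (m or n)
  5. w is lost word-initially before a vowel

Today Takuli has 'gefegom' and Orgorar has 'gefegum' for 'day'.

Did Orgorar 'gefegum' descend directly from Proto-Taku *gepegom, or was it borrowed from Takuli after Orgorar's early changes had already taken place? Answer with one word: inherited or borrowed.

borrowed

If inherited, *gepegom would pass through all of Orgorar's changes:
Orgorar: *gepegom > gebegom > gevegom > gevegum  (by intervocalic voicing, unconditioned shift, pre-nasal raising)
If borrowed from Takuli 'gefegom' after the early changes, it would undergo only the recent ones:
  rule 4 (pre-nasal raising): gefegom → gefegum
  rule 5 (glide loss): no change (gefegum)
  ⇒ as a loan: gefegum
Orgorar 'gefegum' matches the loan outcome 'gefegum', not the inherited 'gevegum' — it skipped the early Orgorar changes, so it was borrowed from Takuli.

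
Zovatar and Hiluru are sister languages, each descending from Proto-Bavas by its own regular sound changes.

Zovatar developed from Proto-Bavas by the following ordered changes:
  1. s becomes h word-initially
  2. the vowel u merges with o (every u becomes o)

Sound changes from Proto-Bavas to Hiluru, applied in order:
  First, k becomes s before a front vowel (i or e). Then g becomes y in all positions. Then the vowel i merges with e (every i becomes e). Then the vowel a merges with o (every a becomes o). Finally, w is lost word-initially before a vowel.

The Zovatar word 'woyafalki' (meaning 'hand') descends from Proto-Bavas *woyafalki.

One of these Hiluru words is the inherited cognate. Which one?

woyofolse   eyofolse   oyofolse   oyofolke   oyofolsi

Hiluru: *woyafalki > woyafalsi > woyafalse > woyofolse > oyofolse  (by palatalisation, vowel merger, vowel merger, glide loss)
The other candidates each miss or misapply at least one Hiluru change.

oyofolse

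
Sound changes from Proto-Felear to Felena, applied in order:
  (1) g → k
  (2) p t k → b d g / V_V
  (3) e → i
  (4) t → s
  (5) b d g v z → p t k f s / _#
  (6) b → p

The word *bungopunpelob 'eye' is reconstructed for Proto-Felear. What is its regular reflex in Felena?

Felena: *bungopunpelob > bunkopunpelob > bunkobunpelob > bunkobunpilob > bunkobunpilop > punkopunpilop  (by unconditioned shift, intervocalic voicing, vowel merger, final devoicing, unconditioned shift)

punkopunpilop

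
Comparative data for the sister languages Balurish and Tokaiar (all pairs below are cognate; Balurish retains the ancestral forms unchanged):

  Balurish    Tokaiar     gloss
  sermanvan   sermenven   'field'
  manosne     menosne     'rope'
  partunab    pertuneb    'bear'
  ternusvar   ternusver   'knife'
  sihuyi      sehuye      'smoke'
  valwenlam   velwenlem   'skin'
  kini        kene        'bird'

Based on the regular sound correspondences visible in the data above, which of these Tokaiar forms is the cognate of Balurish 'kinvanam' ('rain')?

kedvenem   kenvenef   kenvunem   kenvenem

kini ~ kene — Balurish i corresponds to Tokaiar e after a consonant, before a nasal.
sermanvan ~ sermenven, manosne ~ menosne — Balurish a corresponds to Tokaiar e after a consonant, before a nasal.
valwenlam ~ velwenlem — Balurish a corresponds to Tokaiar e after a consonant, before a nasal.
Applying these to Balurish 'kinvanam':
  kinvanam → kenvanam   (i→e after a consonant, before a nasal)
  kenvanam → kenvenam   (a→e after a consonant, before a nasal)
  kenvenam → kenvenem   (a→e after a consonant, before a nasal)
So the Tokaiar cognate is 'kenvenem'.

kenvenem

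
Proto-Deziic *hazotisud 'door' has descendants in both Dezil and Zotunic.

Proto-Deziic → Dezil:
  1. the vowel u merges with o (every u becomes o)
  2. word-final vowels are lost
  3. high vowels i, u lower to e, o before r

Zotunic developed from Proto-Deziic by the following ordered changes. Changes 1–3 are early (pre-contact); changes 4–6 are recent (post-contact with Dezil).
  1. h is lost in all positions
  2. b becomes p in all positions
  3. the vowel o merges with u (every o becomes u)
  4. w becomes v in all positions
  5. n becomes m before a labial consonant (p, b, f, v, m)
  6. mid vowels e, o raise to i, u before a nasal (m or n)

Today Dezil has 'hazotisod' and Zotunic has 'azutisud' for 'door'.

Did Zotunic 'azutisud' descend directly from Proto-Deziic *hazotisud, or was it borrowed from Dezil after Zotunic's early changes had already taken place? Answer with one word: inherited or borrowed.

inherited

If inherited, *hazotisud would pass through all of Zotunic's changes:
Zotunic: start from *hazotisud.
  rule 1 (h-loss): hazotisud → azotisud
  rule 2: no change — azotisud
  rule 3 (vowel merger): azotisud → azutisud
  rule 4: no change — azutisud
  rule 5: no change — azutisud
  rule 6: no change — azutisud
  ⇒ Zotunic azutisud
If borrowed from Dezil 'hazotisod' after the early changes, it would undergo only the recent ones:
  rule 4 (unconditioned shift): no change (hazotisod)
  rule 5 (nasal place assimilation): no change (hazotisod)
  rule 6 (pre-nasal raising): no change (hazotisod)
  ⇒ as a loan: hazotisod
Zotunic 'azutisud' matches the inherited outcome exactly, so it is an inherited cognate, not a loan.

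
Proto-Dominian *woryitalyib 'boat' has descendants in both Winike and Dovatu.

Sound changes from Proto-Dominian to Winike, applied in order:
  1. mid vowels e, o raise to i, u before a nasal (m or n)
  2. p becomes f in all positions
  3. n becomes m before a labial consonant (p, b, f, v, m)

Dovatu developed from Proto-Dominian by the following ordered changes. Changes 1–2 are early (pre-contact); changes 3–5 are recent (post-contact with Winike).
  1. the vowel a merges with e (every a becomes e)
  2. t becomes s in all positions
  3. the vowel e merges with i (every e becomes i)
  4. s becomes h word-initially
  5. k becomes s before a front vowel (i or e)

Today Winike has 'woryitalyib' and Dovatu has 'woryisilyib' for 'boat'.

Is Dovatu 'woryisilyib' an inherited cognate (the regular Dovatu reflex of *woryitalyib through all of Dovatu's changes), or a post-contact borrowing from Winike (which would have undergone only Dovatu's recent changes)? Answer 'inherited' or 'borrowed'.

If inherited, *woryitalyib would pass through all of Dovatu's changes:
Dovatu: start from *woryitalyib.
  rule 1 (vowel merger): woryitalyib → woryitelyib
  rule 2 (unconditioned shift): woryitelyib → woryiselyib
  rule 3 (vowel merger): woryiselyib → woryisilyib
  rule 4: no change — woryisilyib
  rule 5: no change — woryisilyib
  ⇒ Dovatu woryisilyib
If borrowed from Winike 'woryitalyib' after the early changes, it would undergo only the recent ones:
  rule 3 (vowel merger): no change (woryitalyib)
  rule 4 (debuccalisation): no change (woryitalyib)
  rule 5 (palatalisation): no change (woryitalyib)
  ⇒ as a loan: woryitalyib
Dovatu 'woryisilyib' matches the inherited outcome exactly, so it is an inherited cognate, not a loan.

inherited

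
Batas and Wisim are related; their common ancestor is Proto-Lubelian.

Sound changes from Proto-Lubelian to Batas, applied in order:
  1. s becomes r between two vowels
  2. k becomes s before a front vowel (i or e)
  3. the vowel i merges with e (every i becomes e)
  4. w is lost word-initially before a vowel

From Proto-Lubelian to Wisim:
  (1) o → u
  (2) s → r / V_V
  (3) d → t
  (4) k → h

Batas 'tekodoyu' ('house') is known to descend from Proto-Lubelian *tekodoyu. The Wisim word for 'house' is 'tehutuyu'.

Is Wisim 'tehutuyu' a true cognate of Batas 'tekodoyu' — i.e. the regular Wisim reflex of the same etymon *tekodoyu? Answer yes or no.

yes

Derive the expected Wisim reflex of *tekodoyu:
Wisim: start from *tekodoyu.
  rule 1 (vowel merger): tekodoyu → tekuduyu
  rule 2: no change — tekuduyu
  rule 3 (unconditioned shift): tekuduyu → tekutuyu
  rule 4 (unconditioned shift): tekutuyu → tehutuyu
  ⇒ Wisim tehutuyu
Wisim 'tehutuyu' matches the regular reflex exactly, so the pair is cognate.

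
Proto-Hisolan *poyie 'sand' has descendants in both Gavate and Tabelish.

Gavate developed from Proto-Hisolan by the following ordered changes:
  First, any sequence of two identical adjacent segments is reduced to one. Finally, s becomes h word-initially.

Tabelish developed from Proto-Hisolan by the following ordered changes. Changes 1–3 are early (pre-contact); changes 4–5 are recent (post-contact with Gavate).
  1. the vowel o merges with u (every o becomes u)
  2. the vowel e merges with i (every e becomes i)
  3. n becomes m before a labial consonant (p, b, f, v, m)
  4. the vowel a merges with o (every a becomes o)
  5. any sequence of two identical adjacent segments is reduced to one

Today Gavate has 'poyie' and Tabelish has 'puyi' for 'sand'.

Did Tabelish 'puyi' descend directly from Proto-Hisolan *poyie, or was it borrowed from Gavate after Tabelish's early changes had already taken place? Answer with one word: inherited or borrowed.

If inherited, *poyie would pass through all of Tabelish's changes:
Tabelish: *poyie > puyie > puyii > puyi  (by vowel merger, vowel merger, degemination)
If borrowed from Gavate 'poyie' after the early changes, it would undergo only the recent ones:
  rule 4 (vowel merger): no change (poyie)
  rule 5 (degemination): no change (poyie)
  ⇒ as a loan: poyie
Tabelish 'puyi' matches the inherited outcome exactly, so it is an inherited cognate, not a loan.

inherited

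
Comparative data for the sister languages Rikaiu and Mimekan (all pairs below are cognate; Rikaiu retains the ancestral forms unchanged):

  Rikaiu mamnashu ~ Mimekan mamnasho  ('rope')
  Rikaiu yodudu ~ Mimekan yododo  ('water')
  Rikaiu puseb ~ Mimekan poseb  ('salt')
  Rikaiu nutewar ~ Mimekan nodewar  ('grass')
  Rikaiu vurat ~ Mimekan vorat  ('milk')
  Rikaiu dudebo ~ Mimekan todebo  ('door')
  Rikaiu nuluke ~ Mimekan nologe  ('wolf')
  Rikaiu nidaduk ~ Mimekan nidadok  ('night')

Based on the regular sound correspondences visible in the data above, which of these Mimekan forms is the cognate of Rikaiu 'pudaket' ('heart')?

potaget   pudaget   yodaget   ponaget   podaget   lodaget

yodudu ~ yododo, puseb ~ poseb — Rikaiu u corresponds to Mimekan o after a consonant, before a consonant other than r, m, n, p, b, f, v.
nuluke ~ nologe — Rikaiu k corresponds to Mimekan g between vowels (before a front vowel).
Applying these to Rikaiu 'pudaket':
  pudaket → podaket   (u→o after a consonant, before a consonant other than r, m, n, p, b, f, v)
  podaket → podaget   (k→g between vowels (before a front vowel))
So the Mimekan cognate is 'podaget'.

podaget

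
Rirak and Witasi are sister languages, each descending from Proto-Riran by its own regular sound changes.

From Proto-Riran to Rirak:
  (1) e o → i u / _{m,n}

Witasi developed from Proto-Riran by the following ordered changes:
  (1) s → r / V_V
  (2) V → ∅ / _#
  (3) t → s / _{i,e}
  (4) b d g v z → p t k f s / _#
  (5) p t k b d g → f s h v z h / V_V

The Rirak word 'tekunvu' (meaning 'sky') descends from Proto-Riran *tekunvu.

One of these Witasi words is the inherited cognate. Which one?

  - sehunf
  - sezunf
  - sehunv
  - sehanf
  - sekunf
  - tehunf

Witasi: *tekunvu
  tekunvu (rule 1 does not apply)
  tekunvu → tekunv   [apocope]
  tekunv → sekunv   [palatalisation]
  sekunv → sekunf   [final devoicing]
  sekunf → sehunf   [intervocalic lenition]
  giving Witasi sehunf.
Only 'sehunf' matches the regular Witasi development of *tekunvu.

sehunf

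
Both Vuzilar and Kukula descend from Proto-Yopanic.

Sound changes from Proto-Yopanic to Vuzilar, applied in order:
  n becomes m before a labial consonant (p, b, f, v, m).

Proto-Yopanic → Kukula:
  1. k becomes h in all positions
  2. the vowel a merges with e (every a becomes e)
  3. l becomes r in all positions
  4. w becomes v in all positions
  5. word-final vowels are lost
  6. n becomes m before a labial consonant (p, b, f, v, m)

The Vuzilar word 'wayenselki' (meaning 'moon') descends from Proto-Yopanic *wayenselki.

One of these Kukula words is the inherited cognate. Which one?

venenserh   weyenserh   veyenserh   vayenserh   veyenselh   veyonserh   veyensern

veyenserh

Kukula: *wayenselki > wayenselhi > weyenselhi > weyenserhi > veyenserhi > veyenserh  (by unconditioned shift, vowel merger, unconditioned shift, unconditioned shift, apocope)
Only 'veyenserh' matches the regular Kukula development of *wayenselki.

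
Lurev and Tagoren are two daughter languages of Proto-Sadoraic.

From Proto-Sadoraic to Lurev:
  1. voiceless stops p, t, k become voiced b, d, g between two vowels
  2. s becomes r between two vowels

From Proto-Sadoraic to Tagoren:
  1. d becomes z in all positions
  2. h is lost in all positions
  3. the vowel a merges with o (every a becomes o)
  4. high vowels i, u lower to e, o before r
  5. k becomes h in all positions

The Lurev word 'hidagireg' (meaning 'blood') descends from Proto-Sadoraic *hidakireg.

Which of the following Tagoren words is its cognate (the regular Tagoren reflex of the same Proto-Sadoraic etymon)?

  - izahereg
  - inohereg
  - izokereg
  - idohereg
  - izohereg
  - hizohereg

Tagoren: *hidakireg
  hidakireg → hizakireg   [unconditioned shift]
  hizakireg → izakireg   [h-loss]
  izakireg → izokireg   [vowel merger]
  izokireg → izokereg   [pre-rhotic lowering]
  izokereg → izohereg   [unconditioned shift]
  giving Tagoren izohereg.
The other candidates each miss or misapply at least one Tagoren change.

izohereg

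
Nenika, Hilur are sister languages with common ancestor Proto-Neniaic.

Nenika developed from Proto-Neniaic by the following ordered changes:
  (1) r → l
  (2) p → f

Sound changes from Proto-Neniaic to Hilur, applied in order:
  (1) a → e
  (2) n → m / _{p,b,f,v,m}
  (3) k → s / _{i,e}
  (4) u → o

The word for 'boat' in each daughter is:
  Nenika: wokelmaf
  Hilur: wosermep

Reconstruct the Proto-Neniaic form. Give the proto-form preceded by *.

Position 8: Nenika has f, Hilur has p. Hilur preserves p here (none of its changes turn any other segment into p), so the proto-segment is *p.
Position 3: Nenika has k, Hilur has s. Nenika preserves k here (none of its changes turn any other segment into k), so the proto-segment is *k.
Position 7: Nenika has a, Hilur has e. Nenika preserves a here (none of its changes turn any other segment into a), so the proto-segment is *a.
Continuing position by position gives *wokermap; check it forward:
Nenika: *wokermap > wokelmap > wokelmaf  (by unconditioned shift, unconditioned shift)
Hilur: *wokermap
  wokermap → wokermep   [vowel merger]
  wokermep (rule 2 does not apply)
  wokermep → wosermep   [palatalisation]
  wosermep (rule 4 does not apply)
  giving Hilur wosermep.
*wokermap is the unique common source.

*wokermap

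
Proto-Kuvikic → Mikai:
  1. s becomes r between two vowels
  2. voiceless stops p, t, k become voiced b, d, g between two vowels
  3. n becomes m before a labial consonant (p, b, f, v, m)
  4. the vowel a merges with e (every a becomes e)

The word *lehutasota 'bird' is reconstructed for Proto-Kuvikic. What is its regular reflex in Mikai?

lehuderode

Mikai: start from *lehutasota.
  rule 1 (rhotacism): lehutasota → lehutarota
  rule 2 (intervocalic voicing): lehutarota → lehudaroda
  rule 3: no change — lehudaroda
  rule 4 (vowel merger): lehudaroda → lehuderode
  ⇒ Mikai lehuderode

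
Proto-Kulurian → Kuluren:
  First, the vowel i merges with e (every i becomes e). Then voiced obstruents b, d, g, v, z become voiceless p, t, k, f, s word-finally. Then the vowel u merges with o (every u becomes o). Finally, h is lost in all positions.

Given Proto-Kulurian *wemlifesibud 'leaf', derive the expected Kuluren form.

Kuluren: *wemlifesibud
  wemlifesibud → wemlefesebud   [vowel merger]
  wemlefesebud → wemlefesebut   [final devoicing]
  wemlefesebut → wemlefesebot   [vowel merger]
  wemlefesebot (rule 4 does not apply)
  giving Kuluren wemlefesebot.

wemlefesebot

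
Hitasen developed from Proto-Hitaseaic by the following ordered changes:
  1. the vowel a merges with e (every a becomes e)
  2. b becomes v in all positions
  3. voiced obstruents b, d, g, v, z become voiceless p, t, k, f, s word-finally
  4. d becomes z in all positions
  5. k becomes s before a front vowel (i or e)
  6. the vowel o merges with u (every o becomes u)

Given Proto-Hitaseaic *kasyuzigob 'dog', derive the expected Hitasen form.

sesyuziguf

Hitasen: start from *kasyuzigob.
  rule 1 (vowel merger): kasyuzigob → kesyuzigob
  rule 2 (unconditioned shift): kesyuzigob → kesyuzigov
  rule 3 (final devoicing): kesyuzigov → kesyuzigof
  rule 4: no change — kesyuzigof
  rule 5 (palatalisation): kesyuzigof → sesyuzigof
  rule 6 (vowel merger): sesyuzigof → sesyuziguf
  ⇒ Hitasen sesyuziguf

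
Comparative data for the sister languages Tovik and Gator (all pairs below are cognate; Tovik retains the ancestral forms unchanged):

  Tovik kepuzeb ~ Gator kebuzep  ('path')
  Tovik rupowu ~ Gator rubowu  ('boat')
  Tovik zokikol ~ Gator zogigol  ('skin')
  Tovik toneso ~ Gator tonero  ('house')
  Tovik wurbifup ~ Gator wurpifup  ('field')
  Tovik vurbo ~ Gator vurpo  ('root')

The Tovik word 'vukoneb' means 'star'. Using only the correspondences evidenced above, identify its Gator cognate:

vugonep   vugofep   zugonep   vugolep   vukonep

zokikol ~ zogigol — Tovik k corresponds to Gator g between vowels (before a back vowel).
kepuzeb ~ kebuzep — Tovik b corresponds to Gator p word-finally.
Applying these to Tovik 'vukoneb':
  vukoneb → vugoneb   (k→g between vowels (before a back vowel))
  vugoneb → vugonep   (b→p word-finally)
So the Gator cognate is 'vugonep'.

vugonep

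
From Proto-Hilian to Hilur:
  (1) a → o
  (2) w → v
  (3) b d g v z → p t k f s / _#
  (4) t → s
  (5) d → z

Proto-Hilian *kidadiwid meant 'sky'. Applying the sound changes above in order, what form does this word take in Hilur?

Hilur: *kidadiwid
  kidadiwid → kidodiwid   [vowel merger]
  kidodiwid → kidodivid   [unconditioned shift]
  kidodivid → kidodivit   [final devoicing]
  kidodivit → kidodivis   [unconditioned shift]
  kidodivis → kizozivis   [unconditioned shift]
  giving Hilur kizozivis.

kizozivis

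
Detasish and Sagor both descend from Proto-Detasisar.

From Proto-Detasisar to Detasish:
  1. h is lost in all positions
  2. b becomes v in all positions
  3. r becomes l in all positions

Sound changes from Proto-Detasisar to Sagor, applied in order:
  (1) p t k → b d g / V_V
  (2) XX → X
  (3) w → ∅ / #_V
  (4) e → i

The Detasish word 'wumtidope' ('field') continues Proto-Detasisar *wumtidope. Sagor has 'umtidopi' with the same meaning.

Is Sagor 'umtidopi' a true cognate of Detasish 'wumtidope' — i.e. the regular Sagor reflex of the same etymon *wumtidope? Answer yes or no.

no

Derive the expected Sagor reflex of *wumtidope:
Sagor: *wumtidope
  wumtidope → wumtidobe   [intervocalic voicing]
  wumtidobe (rule 2 does not apply)
  wumtidobe → umtidobe   [glide loss]
  umtidobe → umtidobi   [vowel merger]
  giving Sagor umtidobi.
The regular Sagor reflex would be 'umtidobi', but the attested form is 'umtidopi'. The correspondence is irregular, so they are not cognates (the Sagor form has a different source).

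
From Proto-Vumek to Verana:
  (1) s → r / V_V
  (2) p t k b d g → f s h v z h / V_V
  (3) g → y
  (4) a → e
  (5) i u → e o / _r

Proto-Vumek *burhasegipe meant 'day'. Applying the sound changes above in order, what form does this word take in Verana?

borherehife

Verana: start from *burhasegipe.
  rule 1 (rhotacism): burhasegipe → burharegipe
  rule 2 (intervocalic lenition): burharegipe → burharehife
  rule 3: no change — burharehife
  rule 4 (vowel merger): burharehife → burherehife
  rule 5 (pre-rhotic lowering): burherehife → borherehife
  ⇒ Verana borherehife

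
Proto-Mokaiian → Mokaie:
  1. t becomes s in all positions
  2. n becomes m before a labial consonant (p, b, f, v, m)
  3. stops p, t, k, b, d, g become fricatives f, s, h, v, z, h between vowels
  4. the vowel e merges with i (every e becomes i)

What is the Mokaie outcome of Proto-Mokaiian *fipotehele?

fifosihili

Mokaie: start from *fipotehele.
  rule 1 (unconditioned shift): fipotehele → fiposehele
  rule 2: no change — fiposehele
  rule 3 (intervocalic lenition): fiposehele → fifosehele
  rule 4 (vowel merger): fifosehele → fifosihili
  ⇒ Mokaie fifosihili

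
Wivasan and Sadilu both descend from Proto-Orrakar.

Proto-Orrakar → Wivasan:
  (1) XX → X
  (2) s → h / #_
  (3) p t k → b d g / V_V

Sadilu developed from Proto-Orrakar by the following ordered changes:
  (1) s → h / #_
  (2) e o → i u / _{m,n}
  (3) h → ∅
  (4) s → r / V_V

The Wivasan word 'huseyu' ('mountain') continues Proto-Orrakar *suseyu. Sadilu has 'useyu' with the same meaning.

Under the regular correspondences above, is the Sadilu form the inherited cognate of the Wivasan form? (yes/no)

Derive the expected Sadilu reflex of *suseyu:
Sadilu: start from *suseyu.
  rule 1 (debuccalisation): suseyu → huseyu
  rule 2: no change — huseyu
  rule 3 (h-loss): huseyu → useyu
  rule 4 (rhotacism): useyu → ureyu
  ⇒ Sadilu ureyu
The regular Sadilu reflex would be 'ureyu', but the attested form is 'useyu'. The correspondence is irregular, so they are not cognates (the Sadilu form has a different source).

no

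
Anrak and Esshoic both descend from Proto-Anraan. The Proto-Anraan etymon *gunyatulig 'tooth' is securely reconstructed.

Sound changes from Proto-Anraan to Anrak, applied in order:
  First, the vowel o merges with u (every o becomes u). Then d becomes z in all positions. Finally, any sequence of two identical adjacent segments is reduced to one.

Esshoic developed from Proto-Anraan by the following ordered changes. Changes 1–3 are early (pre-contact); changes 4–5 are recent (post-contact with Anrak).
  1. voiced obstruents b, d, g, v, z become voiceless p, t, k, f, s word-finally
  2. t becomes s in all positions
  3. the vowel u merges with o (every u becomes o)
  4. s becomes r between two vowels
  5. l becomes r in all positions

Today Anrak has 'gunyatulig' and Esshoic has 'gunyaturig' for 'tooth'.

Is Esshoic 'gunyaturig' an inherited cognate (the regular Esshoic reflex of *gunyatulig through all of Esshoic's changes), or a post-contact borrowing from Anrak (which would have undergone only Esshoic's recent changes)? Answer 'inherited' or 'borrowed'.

borrowed

If inherited, *gunyatulig would pass through all of Esshoic's changes:
Esshoic: start from *gunyatulig.
  rule 1 (final devoicing): gunyatulig → gunyatulik
  rule 2 (unconditioned shift): gunyatulik → gunyasulik
  rule 3 (vowel merger): gunyasulik → gonyasolik
  rule 4 (rhotacism): gonyasolik → gonyarolik
  rule 5 (unconditioned shift): gonyarolik → gonyarorik
  ⇒ Esshoic gonyarorik
If borrowed from Anrak 'gunyatulig' after the early changes, it would undergo only the recent ones:
  rule 4 (rhotacism): no change (gunyatulig)
  rule 5 (unconditioned shift): gunyatulig → gunyaturig
  ⇒ as a loan: gunyaturig
Esshoic 'gunyaturig' matches the loan outcome 'gunyaturig', not the inherited 'gonyarorik' — it skipped the early Esshoic changes, so it was borrowed from Anrak.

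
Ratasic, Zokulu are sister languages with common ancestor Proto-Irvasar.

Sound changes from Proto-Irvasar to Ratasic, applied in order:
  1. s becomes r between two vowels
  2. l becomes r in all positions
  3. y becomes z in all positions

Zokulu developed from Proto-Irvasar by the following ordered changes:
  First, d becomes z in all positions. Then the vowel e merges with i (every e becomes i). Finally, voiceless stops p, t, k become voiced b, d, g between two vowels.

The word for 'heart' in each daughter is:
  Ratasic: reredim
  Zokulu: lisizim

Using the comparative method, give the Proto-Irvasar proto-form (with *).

*lesedim

Position 5: Ratasic has d, Zokulu has z. Ratasic preserves d here (none of its changes turn any other segment into d), so the proto-segment is *d.
Position 3: Ratasic has r, Zokulu has s. Zokulu preserves s here (none of its changes turn any other segment into s), so the proto-segment is *s.
Verify the candidate proto-form against each daughter:
Ratasic: start from *lesedim.
  rule 1 (rhotacism): lesedim → leredim
  rule 2 (unconditioned shift): leredim → reredim
  rule 3: no change — reredim
  ⇒ Ratasic reredim
Zokulu: *lesedim > lesezim > lisizim  (by unconditioned shift, vowel merger)
*lesedim is the unique common source.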